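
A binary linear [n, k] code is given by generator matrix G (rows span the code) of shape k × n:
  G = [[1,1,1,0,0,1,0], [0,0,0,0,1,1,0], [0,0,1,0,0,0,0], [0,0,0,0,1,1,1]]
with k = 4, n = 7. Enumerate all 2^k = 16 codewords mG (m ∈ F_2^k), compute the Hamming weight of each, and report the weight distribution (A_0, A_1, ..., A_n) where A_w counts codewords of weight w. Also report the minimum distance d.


Weight distribution: A_0 = 1, A_1 = 2, A_2 = 2, A_3 = 4, A_4 = 5, A_5 = 2. Minimum distance d = 1.

Enumerate all 2^4 = 16 messages m ∈ F_2^4.
For each, compute codeword c = mG in F_2^7, then tally its weight.
  m = 0000 → c = 0000000, weight = 0.
  m = 1000 → c = 1110010, weight = 4.
  m = 0100 → c = 0000110, weight = 2.
  m = 1100 → c = 1110100, weight = 4.
  m = 0010 → c = 0010000, weight = 1.
  m = 1010 → c = 1100010, weight = 3.
  m = 0110 → c = 0010110, weight = 3.
  m = 1110 → c = 1100100, weight = 3.
  m = 0001 → c = 0000111, weight = 3.
  m = 1001 → c = 1110101, weight = 5.
  m = 0101 → c = 0000001, weight = 1.
  m = 1101 → c = 1110011, weight = 5.
  m = 0011 → c = 0010111, weight = 4.
  m = 1011 → c = 1100101, weight = 4.
  m = 0111 → c = 0010001, weight = 2.
  m = 1111 → c = 1100011, weight = 4.
Tally weights:
  weight 0: 1 codewords.
  weight 1: 2 codewords.
  weight 2: 2 codewords.
  weight 3: 4 codewords.
  weight 4: 5 codewords.
  weight 5: 2 codewords.
Minimum distance d = smallest w > 0 with A_w > 0 = 1.
Sanity: Σ A_w = 16 = 2^4 = 16 ✓.


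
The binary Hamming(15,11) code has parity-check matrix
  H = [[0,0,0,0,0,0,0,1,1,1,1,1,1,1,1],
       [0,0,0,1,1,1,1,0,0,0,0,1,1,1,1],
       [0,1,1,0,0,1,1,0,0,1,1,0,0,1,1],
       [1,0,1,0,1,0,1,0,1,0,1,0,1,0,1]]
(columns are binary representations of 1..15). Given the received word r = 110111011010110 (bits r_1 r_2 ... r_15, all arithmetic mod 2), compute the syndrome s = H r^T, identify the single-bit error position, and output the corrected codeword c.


s = (1, 1, 0, 1)^T, error position = 13, corrected codeword c = 110111011010010

Compute s = H r^T mod 2 one row at a time:
  s_1 = 1 + 1 + 0 + 1 + 0 + 1 + 1 + 0 = 5 ≡ 1 (mod 2).
  s_2 = 1 + 1 + 1 + 0 + 0 + 1 + 1 + 0 = 5 ≡ 1 (mod 2).
  s_3 = 1 + 0 + 1 + 0 + 0 + 1 + 1 + 0 = 4 ≡ 0 (mod 2).
  s_4 = 1 + 0 + 1 + 0 + 1 + 1 + 1 + 0 = 5 ≡ 1 (mod 2).
s = (1, 1, 0, 1)^T — this equals column 13 of H (binary 1101), so error is at position 13.
Correct: flip bit 13 of r = 110111011010110 to get c = 110111011010010.


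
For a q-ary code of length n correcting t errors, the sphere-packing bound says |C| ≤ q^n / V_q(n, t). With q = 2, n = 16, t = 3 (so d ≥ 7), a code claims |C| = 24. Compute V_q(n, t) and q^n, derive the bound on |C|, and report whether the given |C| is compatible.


V_q(n, t) = 697, q^n = 65536, Hamming bound = 94, |C| = 24 ≤ bound (satisfied).

Step 1: Compute V_q(n, t) = Σ_{j=0}^3 C(n, j) (q−1)^j.
  j = 0: C(16,0)·(1)^0 = 1·1 = 1.
  j = 1: C(16,1)·(1)^1 = 16·1 = 16.
  j = 2: C(16,2)·(1)^2 = 120·1 = 120.
  j = 3: C(16,3)·(1)^3 = 560·1 = 560.
  V_q(n, t) = 1 + 16 + 120 + 560 = 697.
Step 2: q^n = 2^16 = 65536.
Step 3: Hamming bound ⌊q^n / V_q(n,t)⌋ = ⌊65536/697⌋ = 94.
Step 4: Compare |C| = 24 to 94: satisfied.
The claimed |C| lies below the Hamming bound.


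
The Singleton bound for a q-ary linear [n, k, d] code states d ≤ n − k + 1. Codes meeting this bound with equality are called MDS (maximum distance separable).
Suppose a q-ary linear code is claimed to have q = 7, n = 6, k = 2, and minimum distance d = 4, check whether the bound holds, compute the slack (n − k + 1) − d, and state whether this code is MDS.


Singleton RHS = n − k + 1 = 5, slack = 1, bound satisfied, not MDS.

Singleton bound: d ≤ n − k + 1.
Here n = 6, k = 2, so n − k + 1 = 5.
Given d = 4, check d ≤ 5: YES.
Slack = (n − k + 1) − d = 1.
The code is NOT MDS (slack = 1 > 0).
Description: the claimed parameters are [6, 2, 4]_7; such a code would be non-MDS.


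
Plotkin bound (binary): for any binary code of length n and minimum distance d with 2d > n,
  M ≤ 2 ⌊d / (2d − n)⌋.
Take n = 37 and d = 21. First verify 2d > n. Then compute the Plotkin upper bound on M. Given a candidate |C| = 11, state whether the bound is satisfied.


Plotkin bound M ≤ 8; given |C| = 11 > bound (violated).

Check applicability: 2d = 42, n = 37.
2d − n = 5 > 0, so Plotkin applies.
Compute d/(2d−n) = 21/5 ≈ 4.2000.
⌊d/(2d−n)⌋ = 4.
Plotkin bound: M ≤ 2·4 = 8.
Given |C| = 11, check: VIOLATED.
This |C| is above the Plotkin bound, so no binary code with n = 37, d = 21 and 11 codewords exists.


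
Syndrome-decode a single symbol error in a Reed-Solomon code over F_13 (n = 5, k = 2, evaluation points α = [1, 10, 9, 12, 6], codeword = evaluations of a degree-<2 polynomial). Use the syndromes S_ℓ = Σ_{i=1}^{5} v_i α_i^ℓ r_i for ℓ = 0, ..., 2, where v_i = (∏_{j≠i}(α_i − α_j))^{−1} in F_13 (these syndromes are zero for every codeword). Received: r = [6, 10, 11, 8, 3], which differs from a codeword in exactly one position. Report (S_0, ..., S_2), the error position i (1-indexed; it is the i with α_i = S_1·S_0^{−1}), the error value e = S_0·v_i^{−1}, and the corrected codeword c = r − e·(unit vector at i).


S = (7, 3, 5), error at position 5, error magnitude e = 2, c = [6, 10, 11, 8, 1].

Step 1: column multipliers v_i = (∏_{j≠i}(α_i − α_j))^{−1} mod 13.
  i = 1 (α = 1): (1−10)(1−9)(1−12)(1−6) = (−9)·(−8)·(−11)·(−5) = 3960 ≡ 8, so v_1 = 8^{−1} = 5 (mod 13).
  i = 2 (α = 10): (10−1)(10−9)(10−12)(10−6) = 9·1·(−2)·4 = −72 ≡ 6, so v_2 = 6^{−1} = 11 (mod 13).
  i = 3 (α = 9): (9−1)(9−10)(9−12)(9−6) = 8·(−1)·(−3)·3 = 72 ≡ 7, so v_3 = 7^{−1} = 2 (mod 13).
  i = 4 (α = 12): (12−1)(12−10)(12−9)(12−6) = 11·2·3·6 = 396 ≡ 6, so v_4 = 6^{−1} = 11 (mod 13).
  i = 5 (α = 6): (6−1)(6−10)(6−9)(6−12) = 5·(−4)·(−3)·(−6) = −360 ≡ 4, so v_5 = 4^{−1} = 10 (mod 13).
  v = [5, 11, 2, 11, 10].
Step 2: syndromes of r = [6, 10, 11, 8, 3] (all sums mod 13).
  S_0 = Σ v_i r_i = 5·6 + 11·10 + 2·11 + 11·8 + 10·3 = 280 ≡ 7.
  S_1 = Σ v_i α_i r_i = 5·1·6 + 11·10·10 + 2·9·11 + 11·12·8 + 10·6·3 = 2564 ≡ 3.
  α_i^2 mod 13 = [1, 9, 3, 1, 10].
  S_2 = Σ v_i α_i^2 r_i = 5·1·6 + 11·9·10 + 2·3·11 + 11·1·8 + 10·10·3 = 1474 ≡ 5.
  S = (7, 3, 5) ≠ 0, so r is not a codeword (an error is present).
Step 3: locate the error. For a single error e at position i, S_ℓ = v_i·e·α_i^ℓ, so α_err = S_1/S_0.
  S_0^{−1} = 7^{−1} = 2 (mod 13), so α_err = 3·2 = 6 ≡ 6 = α_5. Error position i = 5.
  Consistency check: S_2/S_1 = 5·9 = 45 ≡ 6 = α_err ✓ (single-error assumption holds).
Step 4: error magnitude e = S_0/v_5 = S_0·∏_{j≠5}(α_5 − α_j) = 7·4 = 28 ≡ 2 (mod 13).
Step 5: correct position 5: c_5 = r_5 − e = 3 − 2 ≡ 1 (mod 13). Hence c = [6, 10, 11, 8, 1].
  Check: interpolating c through the α_i gives m(x) = 7 + 12·x (degree < 2) with m(α_i) = c_i for every i, so c is indeed a codeword.


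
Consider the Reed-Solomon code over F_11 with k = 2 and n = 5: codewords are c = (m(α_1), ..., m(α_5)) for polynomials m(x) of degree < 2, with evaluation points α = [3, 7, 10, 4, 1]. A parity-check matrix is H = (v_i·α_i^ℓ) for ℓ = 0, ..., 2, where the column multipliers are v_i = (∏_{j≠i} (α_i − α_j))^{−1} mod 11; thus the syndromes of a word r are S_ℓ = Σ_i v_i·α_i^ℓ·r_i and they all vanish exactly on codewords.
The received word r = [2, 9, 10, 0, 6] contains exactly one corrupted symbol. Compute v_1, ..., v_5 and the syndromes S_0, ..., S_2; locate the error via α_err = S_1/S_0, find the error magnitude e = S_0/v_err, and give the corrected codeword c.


S = (1, 7, 5), error at position 2, error magnitude e = 4, c = [2, 5, 10, 0, 6].

Step 1: column multipliers v_i = (∏_{j≠i}(α_i − α_j))^{−1} mod 11.
  i = 1 (α = 3): (3−7)(3−10)(3−4)(3−1) = (−4)·(−7)·(−1)·2 = −56 ≡ 10, so v_1 = 10^{−1} = 10 (mod 11).
  i = 2 (α = 7): (7−3)(7−10)(7−4)(7−1) = 4·(−3)·3·6 = −216 ≡ 4, so v_2 = 4^{−1} = 3 (mod 11).
  i = 3 (α = 10): (10−3)(10−7)(10−4)(10−1) = 7·3·6·9 = 1134 ≡ 1, so v_3 = 1^{−1} = 1 (mod 11).
  i = 4 (α = 4): (4−3)(4−7)(4−10)(4−1) = 1·(−3)·(−6)·3 = 54 ≡ 10, so v_4 = 10^{−1} = 10 (mod 11).
  i = 5 (α = 1): (1−3)(1−7)(1−10)(1−4) = (−2)·(−6)·(−9)·(−3) = 324 ≡ 5, so v_5 = 5^{−1} = 9 (mod 11).
  v = [10, 3, 1, 10, 9].
Step 2: syndromes of r = [2, 9, 10, 0, 6] (all sums mod 11).
  S_0 = Σ v_i r_i = 10·2 + 3·9 + 1·10 + 10·0 + 9·6 = 111 ≡ 1.
  S_1 = Σ v_i α_i r_i = 10·3·2 + 3·7·9 + 1·10·10 + 10·4·0 + 9·1·6 = 403 ≡ 7.
  α_i^2 mod 11 = [9, 5, 1, 5, 1].
  S_2 = Σ v_i α_i^2 r_i = 10·9·2 + 3·5·9 + 1·1·10 + 10·5·0 + 9·1·6 = 379 ≡ 5.
  S = (1, 7, 5) ≠ 0, so r is not a codeword (an error is present).
Step 3: locate the error. For a single error e at position i, S_ℓ = v_i·e·α_i^ℓ, so α_err = S_1/S_0.
  S_0^{−1} = 1^{−1} = 1 (mod 11), so α_err = 7·1 = 7 ≡ 7 = α_2. Error position i = 2.
  Consistency check: S_2/S_1 = 5·8 = 40 ≡ 7 = α_err ✓ (single-error assumption holds).
Step 4: error magnitude e = S_0/v_2 = S_0·∏_{j≠2}(α_2 − α_j) = 1·4 = 4 ≡ 4 (mod 11).
Step 5: correct position 2: c_2 = r_2 − e = 9 − 4 ≡ 5 (mod 11). Hence c = [2, 5, 10, 0, 6].
  Check: interpolating c through the α_i gives m(x) = 8 + 9·x (degree < 2) with m(α_i) = c_i for every i, so c is indeed a codeword.


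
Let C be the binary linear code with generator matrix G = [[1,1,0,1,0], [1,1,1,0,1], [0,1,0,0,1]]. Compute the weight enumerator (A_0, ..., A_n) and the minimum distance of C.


Weight distribution: A_0 = 1, A_2 = 2, A_3 = 4, A_4 = 1. Minimum distance d = 2.

Enumerate all 2^3 = 8 messages m ∈ F_2^3.
For each, compute codeword c = mG in F_2^5, then tally its weight.
  m = 000 → c = 00000, weight = 0.
  m = 100 → c = 11010, weight = 3.
  m = 010 → c = 11101, weight = 4.
  m = 110 → c = 00111, weight = 3.
  m = 001 → c = 01001, weight = 2.
  m = 101 → c = 10011, weight = 3.
  m = 011 → c = 10100, weight = 2.
  m = 111 → c = 01110, weight = 3.
Tally weights:
  weight 0: 1 codewords.
  weight 2: 2 codewords.
  weight 3: 4 codewords.
  weight 4: 1 codewords.
Minimum distance d = smallest w > 0 with A_w > 0 = 2.
Sanity: Σ A_w = 8 = 2^3 = 8 ✓.


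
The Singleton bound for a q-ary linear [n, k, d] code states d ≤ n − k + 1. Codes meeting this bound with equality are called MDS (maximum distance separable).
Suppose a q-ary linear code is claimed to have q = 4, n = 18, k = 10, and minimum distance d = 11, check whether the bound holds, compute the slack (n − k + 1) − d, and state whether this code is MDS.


Singleton RHS = n − k + 1 = 9, slack = -2, bound violated (no such code; not MDS).

Singleton bound: d ≤ n − k + 1.
Here n = 18, k = 10, so n − k + 1 = 9.
Given d = 11, check d ≤ 9: NO.
Slack = (n − k + 1) − d = -2.
The slack is negative: d = 11 exceeds n − k + 1 = 9 by 2, so the Singleton bound is violated and no linear [18, 10, 11]_4 code can exist. In particular it is not MDS (MDS requires d = n − k + 1 exactly).
Description: the claimed parameters are [18, 10, 11]_4; such a code would be impossible (violates the Singleton bound).


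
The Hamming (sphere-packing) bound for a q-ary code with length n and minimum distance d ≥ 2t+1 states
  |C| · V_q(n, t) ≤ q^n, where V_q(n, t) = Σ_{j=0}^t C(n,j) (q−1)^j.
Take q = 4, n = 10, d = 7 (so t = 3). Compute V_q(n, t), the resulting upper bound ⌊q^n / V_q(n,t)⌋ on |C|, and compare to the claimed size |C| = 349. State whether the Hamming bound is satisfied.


V_q(n, t) = 3676, q^n = 1048576, Hamming bound = 285, |C| = 349 > bound (violated).

Step 1: Compute V_q(n, t) = Σ_{j=0}^3 C(n, j) (q−1)^j.
  j = 0: C(10,0)·(3)^0 = 1·1 = 1.
  j = 1: C(10,1)·(3)^1 = 10·3 = 30.
  j = 2: C(10,2)·(3)^2 = 45·9 = 405.
  j = 3: C(10,3)·(3)^3 = 120·27 = 3240.
  V_q(n, t) = 1 + 30 + 405 + 3240 = 3676.
Step 2: q^n = 4^10 = 1048576.
Step 3: Hamming bound ⌊q^n / V_q(n,t)⌋ = ⌊1048576/3676⌋ = 285.
Step 4: Compare |C| = 349 to 285: violated.
The claimed |C| lies above the Hamming bound, so no 4-ary code of length 10 with d ≥ 7 can have 349 codewords.


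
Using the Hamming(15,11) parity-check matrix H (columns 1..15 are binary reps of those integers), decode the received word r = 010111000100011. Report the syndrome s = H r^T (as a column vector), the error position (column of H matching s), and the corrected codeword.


s = (1, 1, 1, 0)^T, error position = 14, corrected codeword c = 010111000100001

Compute s = H r^T mod 2 one row at a time:
  s_1 = 0 + 0 + 1 + 0 + 0 + 0 + 1 + 1 = 3 ≡ 1 (mod 2).
  s_2 = 1 + 1 + 1 + 0 + 0 + 0 + 1 + 1 = 5 ≡ 1 (mod 2).
  s_3 = 1 + 0 + 1 + 0 + 1 + 0 + 1 + 1 = 5 ≡ 1 (mod 2).
  s_4 = 0 + 0 + 1 + 0 + 0 + 0 + 0 + 1 = 2 ≡ 0 (mod 2).
s = (1, 1, 1, 0)^T — this equals column 14 of H (binary 1110), so error is at position 14.
Correct: flip bit 14 of r = 010111000100011 to get c = 010111000100001.


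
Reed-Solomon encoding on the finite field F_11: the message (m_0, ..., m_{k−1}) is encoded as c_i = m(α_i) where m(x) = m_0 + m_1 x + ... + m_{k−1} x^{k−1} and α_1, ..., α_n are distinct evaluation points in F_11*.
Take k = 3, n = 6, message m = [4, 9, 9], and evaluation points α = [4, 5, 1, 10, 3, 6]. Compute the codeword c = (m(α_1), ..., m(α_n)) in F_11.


c = [8, 10, 0, 4, 2, 8]

Message polynomial: m(x) = 4 + 9·x + 9·x^2 (mod 11).
For each evaluation point α_i, compute m(α_i) mod 11:
  α_1 = 4: Horner steps 9 → 1 → 8, so m(4) = 8.
  α_2 = 5: Horner steps 9 → 10 → 10, so m(5) = 10.
  α_3 = 1: Horner steps 9 → 7 → 0, so m(1) = 0.
  α_4 = 10: Horner steps 9 → 0 → 4, so m(10) = 4.
  α_5 = 3: Horner steps 9 → 3 → 2, so m(3) = 2.
  α_6 = 6: Horner steps 9 → 8 → 8, so m(6) = 8.
Codeword c = [8, 10, 0, 4, 2, 8] ∈ F_11^6.


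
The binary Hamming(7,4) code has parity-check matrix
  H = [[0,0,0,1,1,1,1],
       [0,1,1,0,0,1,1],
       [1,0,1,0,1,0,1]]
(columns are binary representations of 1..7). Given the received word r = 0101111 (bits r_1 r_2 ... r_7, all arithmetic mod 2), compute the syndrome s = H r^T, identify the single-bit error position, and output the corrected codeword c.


s = (0, 1, 0)^T, error position = 2, corrected codeword c = 0001111

Compute s = H r^T mod 2 one row at a time:
  s_1 = 1 + 1 + 1 + 1 = 4 ≡ 0 (mod 2).
  s_2 = 1 + 0 + 1 + 1 = 3 ≡ 1 (mod 2).
  s_3 = 0 + 0 + 1 + 1 = 2 ≡ 0 (mod 2).
s = (0, 1, 0)^T — this equals column 2 of H (binary 010), so error is at position 2.
Correct: flip bit 2 of r = 0101111 to get c = 0001111.


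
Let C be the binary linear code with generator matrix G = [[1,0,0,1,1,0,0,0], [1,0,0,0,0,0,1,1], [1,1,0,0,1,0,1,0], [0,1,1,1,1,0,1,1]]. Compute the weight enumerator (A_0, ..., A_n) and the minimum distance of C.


Weight distribution: A_0 = 1, A_2 = 1, A_3 = 6, A_4 = 5, A_5 = 2, A_6 = 1. Minimum distance d = 2.

Enumerate all 2^4 = 16 messages m ∈ F_2^4.
For each, compute codeword c = mG in F_2^8, then tally its weight.
  m = 0000 → c = 00000000, weight = 0.
  m = 1000 → c = 10011000, weight = 3.
  m = 0100 → c = 10000011, weight = 3.
  m = 1100 → c = 00011011, weight = 4.
  m = 0010 → c = 11001010, weight = 4.
  m = 1010 → c = 01010010, weight = 3.
  m = 0110 → c = 01001001, weight = 3.
  m = 1110 → c = 11010001, weight = 4.
  m = 0001 → c = 01111011, weight = 6.
  m = 1001 → c = 11100011, weight = 5.
  m = 0101 → c = 11111000, weight = 5.
  m = 1101 → c = 01100000, weight = 2.
  m = 0011 → c = 10110001, weight = 4.
  m = 1011 → c = 00101001, weight = 3.
  m = 0111 → c = 00110010, weight = 3.
  m = 1111 → c = 10101010, weight = 4.
Tally weights:
  weight 0: 1 codewords.
  weight 2: 1 codewords.
  weight 3: 6 codewords.
  weight 4: 5 codewords.
  weight 5: 2 codewords.
  weight 6: 1 codewords.
Minimum distance d = smallest w > 0 with A_w > 0 = 2.
Sanity: Σ A_w = 16 = 2^4 = 16 ✓.


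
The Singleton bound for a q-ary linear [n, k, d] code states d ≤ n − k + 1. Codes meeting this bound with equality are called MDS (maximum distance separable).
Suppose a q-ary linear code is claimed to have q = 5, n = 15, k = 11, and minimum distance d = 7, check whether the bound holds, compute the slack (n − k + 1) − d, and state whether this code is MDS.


Singleton RHS = n − k + 1 = 5, slack = -2, bound violated (no such code; not MDS).

Singleton bound: d ≤ n − k + 1.
Here n = 15, k = 11, so n − k + 1 = 5.
Given d = 7, check d ≤ 5: NO.
Slack = (n − k + 1) − d = -2.
The slack is negative: d = 7 exceeds n − k + 1 = 5 by 2, so the Singleton bound is violated and no linear [15, 11, 7]_5 code can exist. In particular it is not MDS (MDS requires d = n − k + 1 exactly).
Description: the claimed parameters are [15, 11, 7]_5; such a code would be impossible (violates the Singleton bound).


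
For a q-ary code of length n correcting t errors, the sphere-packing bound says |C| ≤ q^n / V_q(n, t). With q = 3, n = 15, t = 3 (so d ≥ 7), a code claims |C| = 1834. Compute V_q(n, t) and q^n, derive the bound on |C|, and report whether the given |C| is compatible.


V_q(n, t) = 4091, q^n = 14348907, Hamming bound = 3507, |C| = 1834 ≤ bound (satisfied).

Step 1: Compute V_q(n, t) = Σ_{j=0}^3 C(n, j) (q−1)^j.
  j = 0: C(15,0)·(2)^0 = 1·1 = 1.
  j = 1: C(15,1)·(2)^1 = 15·2 = 30.
  j = 2: C(15,2)·(2)^2 = 105·4 = 420.
  j = 3: C(15,3)·(2)^3 = 455·8 = 3640.
  V_q(n, t) = 1 + 30 + 420 + 3640 = 4091.
Step 2: q^n = 3^15 = 14348907.
Step 3: Hamming bound ⌊q^n / V_q(n,t)⌋ = ⌊14348907/4091⌋ = 3507.
Step 4: Compare |C| = 1834 to 3507: satisfied.
The claimed |C| lies below the Hamming bound.


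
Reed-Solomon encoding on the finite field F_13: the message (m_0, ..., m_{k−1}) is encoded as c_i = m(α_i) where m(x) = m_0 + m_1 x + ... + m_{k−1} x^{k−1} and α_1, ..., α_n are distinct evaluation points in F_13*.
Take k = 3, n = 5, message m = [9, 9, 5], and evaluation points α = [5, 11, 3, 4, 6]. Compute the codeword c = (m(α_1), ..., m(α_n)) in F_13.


c = [10, 11, 3, 8, 9]

Message polynomial: m(x) = 9 + 9·x + 5·x^2 (mod 13).
For each evaluation point α_i, compute m(α_i) mod 13:
  α_1 = 5: Horner steps 5 → 8 → 10, so m(5) = 10.
  α_2 = 11: Horner steps 5 → 12 → 11, so m(11) = 11.
  α_3 = 3: Horner steps 5 → 11 → 3, so m(3) = 3.
  α_4 = 4: Horner steps 5 → 3 → 8, so m(4) = 8.
  α_5 = 6: Horner steps 5 → 0 → 9, so m(6) = 9.
Codeword c = [10, 11, 3, 8, 9] ∈ F_13^5.


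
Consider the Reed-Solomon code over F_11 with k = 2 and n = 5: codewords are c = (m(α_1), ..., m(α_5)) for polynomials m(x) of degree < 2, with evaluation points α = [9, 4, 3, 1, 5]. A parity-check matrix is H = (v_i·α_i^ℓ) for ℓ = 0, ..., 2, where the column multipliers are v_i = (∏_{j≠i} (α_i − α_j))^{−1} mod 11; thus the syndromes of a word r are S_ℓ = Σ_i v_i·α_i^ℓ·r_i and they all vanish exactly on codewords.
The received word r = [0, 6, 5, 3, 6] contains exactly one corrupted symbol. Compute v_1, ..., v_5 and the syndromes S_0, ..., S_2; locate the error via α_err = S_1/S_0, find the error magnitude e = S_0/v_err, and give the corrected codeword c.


S = (10, 6, 8), error at position 5, error magnitude e = 10, c = [0, 6, 5, 3, 7].

Step 1: column multipliers v_i = (∏_{j≠i}(α_i − α_j))^{−1} mod 11.
  i = 1 (α = 9): (9−4)(9−3)(9−1)(9−5) = 5·6·8·4 = 960 ≡ 3, so v_1 = 3^{−1} = 4 (mod 11).
  i = 2 (α = 4): (4−9)(4−3)(4−1)(4−5) = (−5)·1·3·(−1) = 15 ≡ 4, so v_2 = 4^{−1} = 3 (mod 11).
  i = 3 (α = 3): (3−9)(3−4)(3−1)(3−5) = (−6)·(−1)·2·(−2) = −24 ≡ 9, so v_3 = 9^{−1} = 5 (mod 11).
  i = 4 (α = 1): (1−9)(1−4)(1−3)(1−5) = (−8)·(−3)·(−2)·(−4) = 192 ≡ 5, so v_4 = 5^{−1} = 9 (mod 11).
  i = 5 (α = 5): (5−9)(5−4)(5−3)(5−1) = (−4)·1·2·4 = −32 ≡ 1, so v_5 = 1^{−1} = 1 (mod 11).
  v = [4, 3, 5, 9, 1].
Step 2: syndromes of r = [0, 6, 5, 3, 6] (all sums mod 11).
  S_0 = Σ v_i r_i = 4·0 + 3·6 + 5·5 + 9·3 + 1·6 = 76 ≡ 10.
  S_1 = Σ v_i α_i r_i = 4·9·0 + 3·4·6 + 5·3·5 + 9·1·3 + 1·5·6 = 204 ≡ 6.
  α_i^2 mod 11 = [4, 5, 9, 1, 3].
  S_2 = Σ v_i α_i^2 r_i = 4·4·0 + 3·5·6 + 5·9·5 + 9·1·3 + 1·3·6 = 360 ≡ 8.
  S = (10, 6, 8) ≠ 0, so r is not a codeword (an error is present).
Step 3: locate the error. For a single error e at position i, S_ℓ = v_i·e·α_i^ℓ, so α_err = S_1/S_0.
  S_0^{−1} = 10^{−1} = 10 (mod 11), so α_err = 6·10 = 60 ≡ 5 = α_5. Error position i = 5.
  Consistency check: S_2/S_1 = 8·2 = 16 ≡ 5 = α_err ✓ (single-error assumption holds).
Step 4: error magnitude e = S_0/v_5 = S_0·∏_{j≠5}(α_5 − α_j) = 10·1 = 10 ≡ 10 (mod 11).
Step 5: correct position 5: c_5 = r_5 − e = 6 − 10 ≡ 7 (mod 11). Hence c = [0, 6, 5, 3, 7].
  Check: interpolating c through the α_i gives m(x) = 2 + 1·x (degree < 2) with m(α_i) = c_i for every i, so c is indeed a codeword.


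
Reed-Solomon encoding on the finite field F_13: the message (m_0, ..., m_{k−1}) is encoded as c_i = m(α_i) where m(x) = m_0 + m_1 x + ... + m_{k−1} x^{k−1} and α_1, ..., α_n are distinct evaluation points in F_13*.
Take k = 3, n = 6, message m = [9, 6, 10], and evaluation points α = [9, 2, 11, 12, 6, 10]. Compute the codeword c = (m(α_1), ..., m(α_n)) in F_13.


c = [2, 9, 11, 0, 2, 3]

Message polynomial: m(x) = 9 + 6·x + 10·x^2 (mod 13).
For each evaluation point α_i, compute m(α_i) mod 13:
  α_1 = 9: Horner steps 10 → 5 → 2, so m(9) = 2.
  α_2 = 2: Horner steps 10 → 0 → 9, so m(2) = 9.
  α_3 = 11: Horner steps 10 → 12 → 11, so m(11) = 11.
  α_4 = 12: Horner steps 10 → 9 → 0, so m(12) = 0.
  α_5 = 6: Horner steps 10 → 1 → 2, so m(6) = 2.
  α_6 = 10: Horner steps 10 → 2 → 3, so m(10) = 3.
Codeword c = [2, 9, 11, 0, 2, 3] ∈ F_13^6.


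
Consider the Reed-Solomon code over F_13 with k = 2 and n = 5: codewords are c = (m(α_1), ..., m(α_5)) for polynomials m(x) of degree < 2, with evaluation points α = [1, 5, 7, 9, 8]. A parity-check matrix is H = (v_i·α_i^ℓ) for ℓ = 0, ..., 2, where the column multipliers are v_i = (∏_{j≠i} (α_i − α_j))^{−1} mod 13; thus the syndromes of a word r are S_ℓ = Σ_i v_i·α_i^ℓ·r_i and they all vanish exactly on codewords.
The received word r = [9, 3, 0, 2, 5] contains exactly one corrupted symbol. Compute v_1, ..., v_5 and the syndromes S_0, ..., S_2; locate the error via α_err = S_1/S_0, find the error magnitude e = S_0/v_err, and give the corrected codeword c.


S = (8, 7, 11), error at position 4, error magnitude e = 5, c = [9, 3, 0, 10, 5].

Step 1: column multipliers v_i = (∏_{j≠i}(α_i − α_j))^{−1} mod 13.
  i = 1 (α = 1): (1−5)(1−7)(1−9)(1−8) = (−4)·(−6)·(−8)·(−7) = 1344 ≡ 5, so v_1 = 5^{−1} = 8 (mod 13).
  i = 2 (α = 5): (5−1)(5−7)(5−9)(5−8) = 4·(−2)·(−4)·(−3) = −96 ≡ 8, so v_2 = 8^{−1} = 5 (mod 13).
  i = 3 (α = 7): (7−1)(7−5)(7−9)(7−8) = 6·2·(−2)·(−1) = 24 ≡ 11, so v_3 = 11^{−1} = 6 (mod 13).
  i = 4 (α = 9): (9−1)(9−5)(9−7)(9−8) = 8·4·2·1 = 64 ≡ 12, so v_4 = 12^{−1} = 12 (mod 13).
  i = 5 (α = 8): (8−1)(8−5)(8−7)(8−9) = 7·3·1·(−1) = −21 ≡ 5, so v_5 = 5^{−1} = 8 (mod 13).
  v = [8, 5, 6, 12, 8].
Step 2: syndromes of r = [9, 3, 0, 2, 5] (all sums mod 13).
  S_0 = Σ v_i r_i = 8·9 + 5·3 + 6·0 + 12·2 + 8·5 = 151 ≡ 8.
  S_1 = Σ v_i α_i r_i = 8·1·9 + 5·5·3 + 6·7·0 + 12·9·2 + 8·8·5 = 683 ≡ 7.
  α_i^2 mod 13 = [1, 12, 10, 3, 12].
  S_2 = Σ v_i α_i^2 r_i = 8·1·9 + 5·12·3 + 6·10·0 + 12·3·2 + 8·12·5 = 804 ≡ 11.
  S = (8, 7, 11) ≠ 0, so r is not a codeword (an error is present).
Step 3: locate the error. For a single error e at position i, S_ℓ = v_i·e·α_i^ℓ, so α_err = S_1/S_0.
  S_0^{−1} = 8^{−1} = 5 (mod 13), so α_err = 7·5 = 35 ≡ 9 = α_4. Error position i = 4.
  Consistency check: S_2/S_1 = 11·2 = 22 ≡ 9 = α_err ✓ (single-error assumption holds).
Step 4: error magnitude e = S_0/v_4 = S_0·∏_{j≠4}(α_4 − α_j) = 8·12 = 96 ≡ 5 (mod 13).
Step 5: correct position 4: c_4 = r_4 − e = 2 − 5 ≡ 10 (mod 13). Hence c = [9, 3, 0, 10, 5].
  Check: interpolating c through the α_i gives m(x) = 4 + 5·x (degree < 2) with m(α_i) = c_i for every i, so c is indeed a codeword.


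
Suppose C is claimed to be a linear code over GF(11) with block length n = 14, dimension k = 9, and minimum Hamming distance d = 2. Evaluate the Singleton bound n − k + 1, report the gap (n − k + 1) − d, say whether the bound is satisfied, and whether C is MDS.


Singleton RHS = n − k + 1 = 6, slack = 4, bound satisfied, not MDS.

Singleton bound: d ≤ n − k + 1.
Here n = 14, k = 9, so n − k + 1 = 6.
Given d = 2, check d ≤ 6: YES.
Slack = (n − k + 1) − d = 4.
The code is NOT MDS (slack = 4 > 0).
Description: the claimed parameters are [14, 9, 2]_11; such a code would be non-MDS.


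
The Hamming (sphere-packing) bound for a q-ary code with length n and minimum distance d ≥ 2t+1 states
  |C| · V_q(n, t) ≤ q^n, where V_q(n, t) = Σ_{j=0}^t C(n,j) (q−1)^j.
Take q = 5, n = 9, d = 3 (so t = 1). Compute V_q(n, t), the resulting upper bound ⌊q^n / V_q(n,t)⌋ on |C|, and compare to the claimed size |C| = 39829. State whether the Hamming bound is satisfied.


V_q(n, t) = 37, q^n = 1953125, Hamming bound = 52787, |C| = 39829 ≤ bound (satisfied).

Step 1: Compute V_q(n, t) = Σ_{j=0}^1 C(n, j) (q−1)^j.
  j = 0: C(9,0)·(4)^0 = 1·1 = 1.
  j = 1: C(9,1)·(4)^1 = 9·4 = 36.
  V_q(n, t) = 1 + 36 = 37.
Step 2: q^n = 5^9 = 1953125.
Step 3: Hamming bound ⌊q^n / V_q(n,t)⌋ = ⌊1953125/37⌋ = 52787.
Step 4: Compare |C| = 39829 to 52787: satisfied.
The claimed |C| lies below the Hamming bound.


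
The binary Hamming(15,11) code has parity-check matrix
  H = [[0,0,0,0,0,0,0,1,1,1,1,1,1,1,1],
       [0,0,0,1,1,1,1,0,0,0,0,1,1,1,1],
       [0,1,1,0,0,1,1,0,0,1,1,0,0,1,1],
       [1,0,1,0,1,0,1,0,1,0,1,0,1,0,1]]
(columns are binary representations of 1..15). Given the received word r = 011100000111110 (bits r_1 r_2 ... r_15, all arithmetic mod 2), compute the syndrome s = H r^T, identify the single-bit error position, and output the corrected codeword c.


s = (1, 0, 1, 1)^T, error position = 11, corrected codeword c = 011100000101110

Compute s = H r^T mod 2 one row at a time:
  s_1 = 0 + 0 + 1 + 1 + 1 + 1 + 1 + 0 = 5 ≡ 1 (mod 2).
  s_2 = 1 + 0 + 0 + 0 + 1 + 1 + 1 + 0 = 4 ≡ 0 (mod 2).
  s_3 = 1 + 1 + 0 + 0 + 1 + 1 + 1 + 0 = 5 ≡ 1 (mod 2).
  s_4 = 0 + 1 + 0 + 0 + 0 + 1 + 1 + 0 = 3 ≡ 1 (mod 2).
s = (1, 0, 1, 1)^T — this equals column 11 of H (binary 1011), so error is at position 11.
Correct: flip bit 11 of r = 011100000111110 to get c = 011100000101110.


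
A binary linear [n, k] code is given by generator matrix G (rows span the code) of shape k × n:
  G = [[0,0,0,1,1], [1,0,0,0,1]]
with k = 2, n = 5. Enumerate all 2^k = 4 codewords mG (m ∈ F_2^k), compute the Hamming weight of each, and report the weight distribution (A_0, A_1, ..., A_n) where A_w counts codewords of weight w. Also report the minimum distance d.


Weight distribution: A_0 = 1, A_2 = 3. Minimum distance d = 2.

Enumerate all 2^2 = 4 messages m ∈ F_2^2.
For each, compute codeword c = mG in F_2^5, then tally its weight.
  m = 00 → c = 00000, weight = 0.
  m = 10 → c = 00011, weight = 2.
  m = 01 → c = 10001, weight = 2.
  m = 11 → c = 10010, weight = 2.
Tally weights:
  weight 0: 1 codewords.
  weight 2: 3 codewords.
Minimum distance d = smallest w > 0 with A_w > 0 = 2.
Sanity: Σ A_w = 4 = 2^2 = 4 ✓.


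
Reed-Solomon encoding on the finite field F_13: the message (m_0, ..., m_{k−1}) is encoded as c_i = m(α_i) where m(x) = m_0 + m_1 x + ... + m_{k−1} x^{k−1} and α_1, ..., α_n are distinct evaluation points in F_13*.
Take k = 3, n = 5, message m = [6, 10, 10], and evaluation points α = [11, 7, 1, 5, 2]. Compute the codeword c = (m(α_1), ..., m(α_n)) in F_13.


c = [0, 7, 0, 7, 1]

Message polynomial: m(x) = 6 + 10·x + 10·x^2 (mod 13).
For each evaluation point α_i, compute m(α_i) mod 13:
  α_1 = 11: Horner steps 10 → 3 → 0, so m(11) = 0.
  α_2 = 7: Horner steps 10 → 2 → 7, so m(7) = 7.
  α_3 = 1: Horner steps 10 → 7 → 0, so m(1) = 0.
  α_4 = 5: Horner steps 10 → 8 → 7, so m(5) = 7.
  α_5 = 2: Horner steps 10 → 4 → 1, so m(2) = 1.
Codeword c = [0, 7, 0, 7, 1] ∈ F_13^5.


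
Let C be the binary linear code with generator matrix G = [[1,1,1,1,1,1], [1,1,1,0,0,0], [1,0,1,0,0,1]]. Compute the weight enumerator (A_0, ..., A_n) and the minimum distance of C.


Weight distribution: A_0 = 1, A_2 = 1, A_3 = 4, A_4 = 1, A_6 = 1. Minimum distance d = 2.

Enumerate all 2^3 = 8 messages m ∈ F_2^3.
For each, compute codeword c = mG in F_2^6, then tally its weight.
  m = 000 → c = 000000, weight = 0.
  m = 100 → c = 111111, weight = 6.
  m = 010 → c = 111000, weight = 3.
  m = 110 → c = 000111, weight = 3.
  m = 001 → c = 101001, weight = 3.
  m = 101 → c = 010110, weight = 3.
  m = 011 → c = 010001, weight = 2.
  m = 111 → c = 101110, weight = 4.
Tally weights:
  weight 0: 1 codewords.
  weight 2: 1 codewords.
  weight 3: 4 codewords.
  weight 4: 1 codewords.
  weight 6: 1 codewords.
Minimum distance d = smallest w > 0 with A_w > 0 = 2.
Sanity: Σ A_w = 8 = 2^3 = 8 ✓.


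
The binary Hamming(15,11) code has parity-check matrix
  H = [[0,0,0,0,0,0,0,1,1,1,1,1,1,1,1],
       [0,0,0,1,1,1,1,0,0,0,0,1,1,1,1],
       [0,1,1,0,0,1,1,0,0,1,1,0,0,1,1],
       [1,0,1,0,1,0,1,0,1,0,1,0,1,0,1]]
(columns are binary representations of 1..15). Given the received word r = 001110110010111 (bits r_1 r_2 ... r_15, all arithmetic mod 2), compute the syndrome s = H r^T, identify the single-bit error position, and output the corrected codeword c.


s = (1, 0, 1, 0)^T, error position = 10, corrected codeword c = 001110110110111

Compute s = H r^T mod 2 one row at a time:
  s_1 = 1 + 0 + 0 + 1 + 0 + 1 + 1 + 1 = 5 ≡ 1 (mod 2).
  s_2 = 1 + 1 + 0 + 1 + 0 + 1 + 1 + 1 = 6 ≡ 0 (mod 2).
  s_3 = 0 + 1 + 0 + 1 + 0 + 1 + 1 + 1 = 5 ≡ 1 (mod 2).
  s_4 = 0 + 1 + 1 + 1 + 0 + 1 + 1 + 1 = 6 ≡ 0 (mod 2).
s = (1, 0, 1, 0)^T — this equals column 10 of H (binary 1010), so error is at position 10.
Correct: flip bit 10 of r = 001110110010111 to get c = 001110110110111.


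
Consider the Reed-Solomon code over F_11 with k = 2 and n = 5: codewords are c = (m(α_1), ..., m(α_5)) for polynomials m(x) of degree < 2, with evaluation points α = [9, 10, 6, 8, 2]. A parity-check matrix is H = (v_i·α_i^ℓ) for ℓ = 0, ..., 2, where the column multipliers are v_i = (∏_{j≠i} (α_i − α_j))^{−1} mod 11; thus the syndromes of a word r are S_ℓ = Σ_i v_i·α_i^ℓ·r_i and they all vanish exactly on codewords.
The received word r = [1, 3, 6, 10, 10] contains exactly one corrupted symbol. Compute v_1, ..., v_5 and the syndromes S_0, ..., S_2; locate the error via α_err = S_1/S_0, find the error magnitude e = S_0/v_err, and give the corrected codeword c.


S = (6, 1, 2), error at position 5, error magnitude e = 1, c = [1, 3, 6, 10, 9].

Step 1: column multipliers v_i = (∏_{j≠i}(α_i − α_j))^{−1} mod 11.
  i = 1 (α = 9): (9−10)(9−6)(9−8)(9−2) = (−1)·3·1·7 = −21 ≡ 1, so v_1 = 1^{−1} = 1 (mod 11).
  i = 2 (α = 10): (10−9)(10−6)(10−8)(10−2) = 1·4·2·8 = 64 ≡ 9, so v_2 = 9^{−1} = 5 (mod 11).
  i = 3 (α = 6): (6−9)(6−10)(6−8)(6−2) = (−3)·(−4)·(−2)·4 = −96 ≡ 3, so v_3 = 3^{−1} = 4 (mod 11).
  i = 4 (α = 8): (8−9)(8−10)(8−6)(8−2) = (−1)·(−2)·2·6 = 24 ≡ 2, so v_4 = 2^{−1} = 6 (mod 11).
  i = 5 (α = 2): (2−9)(2−10)(2−6)(2−8) = (−7)·(−8)·(−4)·(−6) = 1344 ≡ 2, so v_5 = 2^{−1} = 6 (mod 11).
  v = [1, 5, 4, 6, 6].
Step 2: syndromes of r = [1, 3, 6, 10, 10] (all sums mod 11).
  S_0 = Σ v_i r_i = 1·1 + 5·3 + 4·6 + 6·10 + 6·10 = 160 ≡ 6.
  S_1 = Σ v_i α_i r_i = 1·9·1 + 5·10·3 + 4·6·6 + 6·8·10 + 6·2·10 = 903 ≡ 1.
  α_i^2 mod 11 = [4, 1, 3, 9, 4].
  S_2 = Σ v_i α_i^2 r_i = 1·4·1 + 5·1·3 + 4·3·6 + 6·9·10 + 6·4·10 = 871 ≡ 2.
  S = (6, 1, 2) ≠ 0, so r is not a codeword (an error is present).
Step 3: locate the error. For a single error e at position i, S_ℓ = v_i·e·α_i^ℓ, so α_err = S_1/S_0.
  S_0^{−1} = 6^{−1} = 2 (mod 11), so α_err = 1·2 = 2 ≡ 2 = α_5. Error position i = 5.
  Consistency check: S_2/S_1 = 2·1 = 2 ≡ 2 = α_err ✓ (single-error assumption holds).
Step 4: error magnitude e = S_0/v_5 = S_0·∏_{j≠5}(α_5 − α_j) = 6·2 = 12 ≡ 1 (mod 11).
Step 5: correct position 5: c_5 = r_5 − e = 10 − 1 ≡ 9 (mod 11). Hence c = [1, 3, 6, 10, 9].
  Check: interpolating c through the α_i gives m(x) = 5 + 2·x (degree < 2) with m(α_i) = c_i for every i, so c is indeed a codeword.


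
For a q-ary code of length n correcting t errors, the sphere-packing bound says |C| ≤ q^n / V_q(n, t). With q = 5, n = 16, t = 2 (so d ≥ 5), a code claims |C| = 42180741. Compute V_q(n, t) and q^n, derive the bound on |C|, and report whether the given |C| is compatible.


V_q(n, t) = 1985, q^n = 152587890625, Hamming bound = 76870473, |C| = 42180741 ≤ bound (satisfied).

Step 1: Compute V_q(n, t) = Σ_{j=0}^2 C(n, j) (q−1)^j.
  j = 0: C(16,0)·(4)^0 = 1·1 = 1.
  j = 1: C(16,1)·(4)^1 = 16·4 = 64.
  j = 2: C(16,2)·(4)^2 = 120·16 = 1920.
  V_q(n, t) = 1 + 64 + 1920 = 1985.
Step 2: q^n = 5^16 = 152587890625.
Step 3: Hamming bound ⌊q^n / V_q(n,t)⌋ = ⌊152587890625/1985⌋ = 76870473.
Step 4: Compare |C| = 42180741 to 76870473: satisfied.
The claimed |C| lies below the Hamming bound.


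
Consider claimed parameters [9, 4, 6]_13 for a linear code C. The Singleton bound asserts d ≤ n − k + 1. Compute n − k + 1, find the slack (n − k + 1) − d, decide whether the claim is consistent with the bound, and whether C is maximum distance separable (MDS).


Singleton RHS = n − k + 1 = 6, slack = 0, bound satisfied, MDS.

Singleton bound: d ≤ n − k + 1.
Here n = 9, k = 4, so n − k + 1 = 6.
Given d = 6, check d ≤ 6: YES.
Slack = (n − k + 1) − d = 0.
The code is MDS (slack = 0).
Description: the claimed parameters are [9, 4, 6]_13; such a code would be MDS (meets Singleton bound).


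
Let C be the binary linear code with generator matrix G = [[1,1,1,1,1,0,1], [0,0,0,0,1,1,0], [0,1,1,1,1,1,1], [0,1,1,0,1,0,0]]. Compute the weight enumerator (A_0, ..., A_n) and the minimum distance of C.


Weight distribution: A_0 = 1, A_2 = 3, A_3 = 6, A_4 = 1, A_5 = 2, A_6 = 3. Minimum distance d = 2.

Enumerate all 2^4 = 16 messages m ∈ F_2^4.
For each, compute codeword c = mG in F_2^7, then tally its weight.
  m = 0000 → c = 0000000, weight = 0.
  m = 1000 → c = 1111101, weight = 6.
  m = 0100 → c = 0000110, weight = 2.
  m = 1100 → c = 1111011, weight = 6.
  m = 0010 → c = 0111111, weight = 6.
  m = 1010 → c = 1000010, weight = 2.
  m = 0110 → c = 0111001, weight = 4.
  m = 1110 → c = 1000100, weight = 2.
  m = 0001 → c = 0110100, weight = 3.
  m = 1001 → c = 1001001, weight = 3.
  m = 0101 → c = 0110010, weight = 3.
  m = 1101 → c = 1001111, weight = 5.
  m = 0011 → c = 0001011, weight = 3.
  m = 1011 → c = 1110110, weight = 5.
  m = 0111 → c = 0001101, weight = 3.
  m = 1111 → c = 1110000, weight = 3.
Tally weights:
  weight 0: 1 codewords.
  weight 2: 3 codewords.
  weight 3: 6 codewords.
  weight 4: 1 codewords.
  weight 5: 2 codewords.
  weight 6: 3 codewords.
Minimum distance d = smallest w > 0 with A_w > 0 = 2.
Sanity: Σ A_w = 16 = 2^4 = 16 ✓.


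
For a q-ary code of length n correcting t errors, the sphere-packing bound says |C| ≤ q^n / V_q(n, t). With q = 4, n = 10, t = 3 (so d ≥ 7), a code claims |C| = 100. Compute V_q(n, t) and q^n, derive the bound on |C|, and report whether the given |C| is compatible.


V_q(n, t) = 3676, q^n = 1048576, Hamming bound = 285, |C| = 100 ≤ bound (satisfied).

Step 1: Compute V_q(n, t) = Σ_{j=0}^3 C(n, j) (q−1)^j.
  j = 0: C(10,0)·(3)^0 = 1·1 = 1.
  j = 1: C(10,1)·(3)^1 = 10·3 = 30.
  j = 2: C(10,2)·(3)^2 = 45·9 = 405.
  j = 3: C(10,3)·(3)^3 = 120·27 = 3240.
  V_q(n, t) = 1 + 30 + 405 + 3240 = 3676.
Step 2: q^n = 4^10 = 1048576.
Step 3: Hamming bound ⌊q^n / V_q(n,t)⌋ = ⌊1048576/3676⌋ = 285.
Step 4: Compare |C| = 100 to 285: satisfied.
The claimed |C| lies below the Hamming bound.


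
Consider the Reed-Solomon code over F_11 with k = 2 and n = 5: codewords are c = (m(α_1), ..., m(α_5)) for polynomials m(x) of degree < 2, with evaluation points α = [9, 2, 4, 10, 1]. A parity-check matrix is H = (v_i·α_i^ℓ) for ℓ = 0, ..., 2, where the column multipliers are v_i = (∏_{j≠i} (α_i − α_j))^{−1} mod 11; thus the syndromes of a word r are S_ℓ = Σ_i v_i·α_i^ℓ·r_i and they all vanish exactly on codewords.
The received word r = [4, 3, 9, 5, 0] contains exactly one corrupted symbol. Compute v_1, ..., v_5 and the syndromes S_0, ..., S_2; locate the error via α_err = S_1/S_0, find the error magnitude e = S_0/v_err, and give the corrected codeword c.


S = (4, 3, 5), error at position 1, error magnitude e = 2, c = [2, 3, 9, 5, 0].

Step 1: column multipliers v_i = (∏_{j≠i}(α_i − α_j))^{−1} mod 11.
  i = 1 (α = 9): (9−2)(9−4)(9−10)(9−1) = 7·5·(−1)·8 = −280 ≡ 6, so v_1 = 6^{−1} = 2 (mod 11).
  i = 2 (α = 2): (2−9)(2−4)(2−10)(2−1) = (−7)·(−2)·(−8)·1 = −112 ≡ 9, so v_2 = 9^{−1} = 5 (mod 11).
  i = 3 (α = 4): (4−9)(4−2)(4−10)(4−1) = (−5)·2·(−6)·3 = 180 ≡ 4, so v_3 = 4^{−1} = 3 (mod 11).
  i = 4 (α = 10): (10−9)(10−2)(10−4)(10−1) = 1·8·6·9 = 432 ≡ 3, so v_4 = 3^{−1} = 4 (mod 11).
  i = 5 (α = 1): (1−9)(1−2)(1−4)(1−10) = (−8)·(−1)·(−3)·(−9) = 216 ≡ 7, so v_5 = 7^{−1} = 8 (mod 11).
  v = [2, 5, 3, 4, 8].
Step 2: syndromes of r = [4, 3, 9, 5, 0] (all sums mod 11).
  S_0 = Σ v_i r_i = 2·4 + 5·3 + 3·9 + 4·5 + 8·0 = 70 ≡ 4.
  S_1 = Σ v_i α_i r_i = 2·9·4 + 5·2·3 + 3·4·9 + 4·10·5 + 8·1·0 = 410 ≡ 3.
  α_i^2 mod 11 = [4, 4, 5, 1, 1].
  S_2 = Σ v_i α_i^2 r_i = 2·4·4 + 5·4·3 + 3·5·9 + 4·1·5 + 8·1·0 = 247 ≡ 5.
  S = (4, 3, 5) ≠ 0, so r is not a codeword (an error is present).
Step 3: locate the error. For a single error e at position i, S_ℓ = v_i·e·α_i^ℓ, so α_err = S_1/S_0.
  S_0^{−1} = 4^{−1} = 3 (mod 11), so α_err = 3·3 = 9 ≡ 9 = α_1. Error position i = 1.
  Consistency check: S_2/S_1 = 5·4 = 20 ≡ 9 = α_err ✓ (single-error assumption holds).
Step 4: error magnitude e = S_0/v_1 = S_0·∏_{j≠1}(α_1 − α_j) = 4·6 = 24 ≡ 2 (mod 11).
Step 5: correct position 1: c_1 = r_1 − e = 4 − 2 ≡ 2 (mod 11). Hence c = [2, 3, 9, 5, 0].
  Check: interpolating c through the α_i gives m(x) = 8 + 3·x (degree < 2) with m(α_i) = c_i for every i, so c is indeed a codeword.


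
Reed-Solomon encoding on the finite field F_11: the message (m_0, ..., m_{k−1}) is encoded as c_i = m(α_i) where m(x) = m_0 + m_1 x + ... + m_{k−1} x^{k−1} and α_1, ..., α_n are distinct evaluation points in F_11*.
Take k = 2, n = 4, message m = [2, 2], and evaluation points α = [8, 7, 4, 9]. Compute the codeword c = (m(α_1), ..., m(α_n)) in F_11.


c = [7, 5, 10, 9]

Message polynomial: m(x) = 2 + 2·x (mod 11).
For each evaluation point α_i, compute m(α_i) mod 11:
  α_1 = 8: Horner steps 2 → 7, so m(8) = 7.
  α_2 = 7: Horner steps 2 → 5, so m(7) = 5.
  α_3 = 4: Horner steps 2 → 10, so m(4) = 10.
  α_4 = 9: Horner steps 2 → 9, so m(9) = 9.
Codeword c = [7, 5, 10, 9] ∈ F_11^4.


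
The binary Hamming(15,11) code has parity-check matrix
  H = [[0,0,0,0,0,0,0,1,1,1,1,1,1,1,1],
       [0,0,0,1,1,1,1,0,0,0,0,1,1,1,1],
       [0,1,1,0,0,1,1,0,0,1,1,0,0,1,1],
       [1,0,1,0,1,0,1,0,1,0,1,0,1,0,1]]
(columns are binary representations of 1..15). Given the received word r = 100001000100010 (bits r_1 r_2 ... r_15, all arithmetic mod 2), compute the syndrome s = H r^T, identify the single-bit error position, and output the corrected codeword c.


s = (0, 0, 1, 1)^T, error position = 3, corrected codeword c = 101001000100010

Compute s = H r^T mod 2 one row at a time:
  s_1 = 0 + 0 + 1 + 0 + 0 + 0 + 1 + 0 = 2 ≡ 0 (mod 2).
  s_2 = 0 + 0 + 1 + 0 + 0 + 0 + 1 + 0 = 2 ≡ 0 (mod 2).
  s_3 = 0 + 0 + 1 + 0 + 1 + 0 + 1 + 0 = 3 ≡ 1 (mod 2).
  s_4 = 1 + 0 + 0 + 0 + 0 + 0 + 0 + 0 = 1 ≡ 1 (mod 2).
s = (0, 0, 1, 1)^T — this equals column 3 of H (binary 0011), so error is at position 3.
Correct: flip bit 3 of r = 100001000100010 to get c = 101001000100010.
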